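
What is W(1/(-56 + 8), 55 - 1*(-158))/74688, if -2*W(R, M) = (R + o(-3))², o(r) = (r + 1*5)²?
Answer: -36481/344162304 ≈ -0.00010600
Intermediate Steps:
o(r) = (5 + r)² (o(r) = (r + 5)² = (5 + r)²)
W(R, M) = -(4 + R)²/2 (W(R, M) = -(R + (5 - 3)²)²/2 = -(R + 2²)²/2 = -(R + 4)²/2 = -(4 + R)²/2)
W(1/(-56 + 8), 55 - 1*(-158))/74688 = -(4 + 1/(-56 + 8))²/2/74688 = -(4 + 1/(-48))²/2*(1/74688) = -(4 - 1/48)²/2*(1/74688) = -(191/48)²/2*(1/74688) = -½*36481/2304*(1/74688) = -36481/4608*1/74688 = -36481/344162304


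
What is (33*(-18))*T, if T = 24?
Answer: -14256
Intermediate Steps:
(33*(-18))*T = (33*(-18))*24 = -594*24 = -14256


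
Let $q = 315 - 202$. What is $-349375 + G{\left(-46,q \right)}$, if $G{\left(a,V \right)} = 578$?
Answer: $-348797$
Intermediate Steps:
$q = 113$ ($q = 315 - 202 = 113$)
$-349375 + G{\left(-46,q \right)} = -349375 + 578 = -348797$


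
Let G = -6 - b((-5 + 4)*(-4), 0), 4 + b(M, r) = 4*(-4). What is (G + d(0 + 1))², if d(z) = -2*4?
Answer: 36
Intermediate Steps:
b(M, r) = -20 (b(M, r) = -4 + 4*(-4) = -4 - 16 = -20)
d(z) = -8
G = 14 (G = -6 - 1*(-20) = -6 + 20 = 14)
(G + d(0 + 1))² = (14 - 8)² = 6² = 36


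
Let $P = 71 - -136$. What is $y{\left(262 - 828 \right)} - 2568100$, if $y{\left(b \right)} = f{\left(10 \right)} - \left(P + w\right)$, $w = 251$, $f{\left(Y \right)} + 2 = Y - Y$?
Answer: $-2568560$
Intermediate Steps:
$f{\left(Y \right)} = -2$ ($f{\left(Y \right)} = -2 + \left(Y - Y\right) = -2 + 0 = -2$)
$P = 207$ ($P = 71 + 136 = 207$)
$y{\left(b \right)} = -460$ ($y{\left(b \right)} = -2 - \left(207 + 251\right) = -2 - 458 = -460$)
$y{\left(262 - 828 \right)} - 2568100 = -460 - 2568100 = -2568560$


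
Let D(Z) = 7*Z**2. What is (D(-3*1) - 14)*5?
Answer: 245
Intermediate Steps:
(D(-3*1) - 14)*5 = (7*(-3*1)**2 - 14)*5 = (7*(-3)**2 - 14)*5 = (7*9 - 14)*5 = (63 - 14)*5 = 49*5 = 245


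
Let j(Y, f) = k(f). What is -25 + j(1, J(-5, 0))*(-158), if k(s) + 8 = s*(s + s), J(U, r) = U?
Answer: -6661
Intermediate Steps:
k(s) = -8 + 2*s² (k(s) = -8 + s*(s + s) = -8 + s*(2*s) = -8 + 2*s²)
j(Y, f) = -8 + 2*f²
-25 + j(1, J(-5, 0))*(-158) = -25 + (-8 + 2*(-5)²)*(-158) = -25 + (-8 + 2*25)*(-158) = -25 + (-8 + 50)*(-158) = -25 + 42*(-158) = -25 - 6636 = -6661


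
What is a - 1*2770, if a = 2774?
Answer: 4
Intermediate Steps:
a - 1*2770 = 2774 - 1*2770 = 2774 - 2770 = 4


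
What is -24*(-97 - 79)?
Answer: 4224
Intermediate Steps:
-24*(-97 - 79) = -24*(-176) = 4224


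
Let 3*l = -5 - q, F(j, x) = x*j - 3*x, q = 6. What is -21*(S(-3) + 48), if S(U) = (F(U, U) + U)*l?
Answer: 147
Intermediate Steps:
F(j, x) = -3*x + j*x (F(j, x) = j*x - 3*x = -3*x + j*x)
l = -11/3 (l = (-5 - 1*6)/3 = (-5 - 6)/3 = (⅓)*(-11) = -11/3 ≈ -3.6667)
S(U) = -11*U/3 - 11*U*(-3 + U)/3 (S(U) = (U*(-3 + U) + U)*(-11/3) = (U + U*(-3 + U))*(-11/3) = -11*U/3 - 11*U*(-3 + U)/3)
-21*(S(-3) + 48) = -21*((11/3)*(-3)*(2 - 1*(-3)) + 48) = -21*((11/3)*(-3)*(2 + 3) + 48) = -21*((11/3)*(-3)*5 + 48) = -21*(-55 + 48) = -21*(-7) = 147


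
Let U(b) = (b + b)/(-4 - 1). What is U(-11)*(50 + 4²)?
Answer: 1452/5 ≈ 290.40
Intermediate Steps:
U(b) = -2*b/5 (U(b) = (2*b)/(-5) = (2*b)*(-⅕) = -2*b/5)
U(-11)*(50 + 4²) = (-⅖*(-11))*(50 + 4²) = 22*(50 + 16)/5 = (22/5)*66 = 1452/5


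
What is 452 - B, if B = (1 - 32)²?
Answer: -509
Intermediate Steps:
B = 961 (B = (-31)² = 961)
452 - B = 452 - 1*961 = 452 - 961 = -509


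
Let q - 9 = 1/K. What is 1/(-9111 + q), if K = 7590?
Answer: -7590/69084179 ≈ -0.00010987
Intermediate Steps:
q = 68311/7590 (q = 9 + 1/7590 = 68311/7590 ≈ 9.0001)
1/(-9111 + q) = 1/(-9111 + 68311/7590) = 1/(-69084179/7590) = -7590/69084179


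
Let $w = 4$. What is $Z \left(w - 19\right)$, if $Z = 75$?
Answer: $-1125$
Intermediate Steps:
$Z \left(w - 19\right) = 75 \left(4 - 19\right) = 75 \left(-15\right) = -1125$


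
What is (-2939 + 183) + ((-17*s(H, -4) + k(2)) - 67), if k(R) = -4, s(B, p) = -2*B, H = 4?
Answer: -2691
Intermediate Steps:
(-2939 + 183) + ((-17*s(H, -4) + k(2)) - 67) = (-2939 + 183) + ((-(-34)*4 - 4) - 67) = -2756 + ((-17*(-8) - 4) - 67) = -2756 + ((136 - 4) - 67) = -2756 + (132 - 67) = -2756 + 65 = -2691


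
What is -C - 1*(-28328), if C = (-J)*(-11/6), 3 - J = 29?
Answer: 85127/3 ≈ 28376.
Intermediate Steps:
J = -26 (J = 3 - 1*29 = 3 - 29 = -26)
C = -143/3 (C = (-1*(-26))*(-11/6) = 26*(-11*⅙) = 26*(-11/6) = -143/3 ≈ -47.667)
-C - 1*(-28328) = -1*(-143/3) - 1*(-28328) = 143/3 + 28328 = 85127/3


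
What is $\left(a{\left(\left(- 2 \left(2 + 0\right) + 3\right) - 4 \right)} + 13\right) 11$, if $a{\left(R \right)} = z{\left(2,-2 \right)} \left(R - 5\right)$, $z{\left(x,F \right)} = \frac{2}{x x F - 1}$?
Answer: $\frac{1507}{9} \approx 167.44$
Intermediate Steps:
$z{\left(x,F \right)} = \frac{2}{-1 + F x^{2}}$ ($z{\left(x,F \right)} = \frac{2}{x^{2} F - 1} = \frac{2}{F x^{2} - 1} = \frac{2}{-1 + F x^{2}}$)
$a{\left(R \right)} = \frac{10}{9} - \frac{2 R}{9}$ ($a{\left(R \right)} = \frac{2}{-1 - 2 \cdot 2^{2}} \left(R - 5\right) = \frac{2}{-1 - 8} \left(-5 + R\right) = \frac{2}{-9} \left(-5 + R\right) = 2 \left(- \frac{1}{9}\right) \left(-5 + R\right) = - \frac{2 \left(-5 + R\right)}{9} = \frac{10}{9} - \frac{2 R}{9}$)
$\left(a{\left(\left(- 2 \left(2 + 0\right) + 3\right) - 4 \right)} + 13\right) 11 = \left(\left(\frac{10}{9} - \frac{2 \left(\left(- 2 \left(2 + 0\right) + 3\right) - 4\right)}{9}\right) + 13\right) 11 = \left(\left(\frac{10}{9} - \frac{2 \left(\left(\left(-2\right) 2 + 3\right) - 4\right)}{9}\right) + 13\right) 11 = \left(\left(\frac{10}{9} - \frac{2 \left(\left(-4 + 3\right) - 4\right)}{9}\right) + 13\right) 11 = \left(\left(\frac{10}{9} - \frac{2 \left(-1 - 4\right)}{9}\right) + 13\right) 11 = \left(\left(\frac{10}{9} - - \frac{10}{9}\right) + 13\right) 11 = \left(\left(\frac{10}{9} + \frac{10}{9}\right) + 13\right) 11 = \left(\frac{20}{9} + 13\right) 11 = \frac{137}{9} \cdot 11 = \frac{1507}{9}$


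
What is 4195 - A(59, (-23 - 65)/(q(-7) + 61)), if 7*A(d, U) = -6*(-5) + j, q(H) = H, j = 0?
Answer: 29335/7 ≈ 4190.7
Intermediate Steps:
A(d, U) = 30/7 (A(d, U) = (-6*(-5) + 0)/7 = (30 + 0)/7 = (1/7)*30 = 30/7)
4195 - A(59, (-23 - 65)/(q(-7) + 61)) = 4195 - 1*30/7 = 4195 - 30/7 = 29335/7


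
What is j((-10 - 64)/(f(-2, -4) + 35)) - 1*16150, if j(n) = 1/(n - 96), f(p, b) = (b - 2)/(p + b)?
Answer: -28504768/1765 ≈ -16150.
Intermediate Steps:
f(p, b) = (-2 + b)/(b + p)
j(n) = 1/(-96 + n)
j((-10 - 64)/(f(-2, -4) + 35)) - 1*16150 = 1/(-96 + (-10 - 64)/((-2 - 4)/(-4 - 2) + 35)) - 1*16150 = 1/(-96 - 74/(-6/(-6) + 35)) - 16150 = 1/(-96 - 74/(-⅙*(-6) + 35)) - 16150 = 1/(-96 - 74/(1 + 35)) - 16150 = 1/(-96 - 74/36) - 16150 = 1/(-96 - 74*1/36) - 16150 = 1/(-96 - 37/18) - 16150 = 1/(-1765/18) - 16150 = -18/1765 - 16150 = -28504768/1765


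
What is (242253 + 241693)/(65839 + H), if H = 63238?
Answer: 483946/129077 ≈ 3.7493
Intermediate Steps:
(242253 + 241693)/(65839 + H) = (242253 + 241693)/(65839 + 63238) = 483946/129077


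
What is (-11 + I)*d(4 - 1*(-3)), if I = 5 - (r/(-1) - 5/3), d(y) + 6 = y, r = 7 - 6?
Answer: -10/3 ≈ -3.3333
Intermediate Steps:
r = 1
d(y) = -6 + y
I = 23/3 (I = 5 - (1/(-1) - 5/3) = 5 - (1*(-1) - 5*⅓) = 5 - (-1 - 5/3) = 5 - 1*(-8/3) = 5 + 8/3 = 23/3 ≈ 7.6667)
(-11 + I)*d(4 - 1*(-3)) = (-11 + 23/3)*(-6 + (4 - 1*(-3))) = -10*(-6 + (4 + 3))/3 = -10*(-6 + 7)/3 = -10/3*1 = -10/3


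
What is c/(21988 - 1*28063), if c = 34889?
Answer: -34889/6075 ≈ -5.7430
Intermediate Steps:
c/(21988 - 1*28063) = 34889/(21988 - 1*28063) = 34889/(21988 - 28063) = 34889/(-6075) = 34889*(-1/6075) = -34889/6075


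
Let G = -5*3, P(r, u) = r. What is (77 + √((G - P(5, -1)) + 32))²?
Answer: 5941 + 308*√3 ≈ 6474.5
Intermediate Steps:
G = -15
(77 + √((G - P(5, -1)) + 32))² = (77 + √((-15 - 1*5) + 32))² = (77 + √((-15 - 5) + 32))² = (77 + √(-20 + 32))² = (77 + √12)² = (77 + 2*√3)²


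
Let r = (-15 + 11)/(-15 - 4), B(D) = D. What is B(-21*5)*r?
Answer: -420/19 ≈ -22.105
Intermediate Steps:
r = 4/19 (r = -4/(-19) = -4*(-1/19) = 4/19 ≈ 0.21053)
B(-21*5)*r = -21*5*(4/19) = -105*4/19 = -420/19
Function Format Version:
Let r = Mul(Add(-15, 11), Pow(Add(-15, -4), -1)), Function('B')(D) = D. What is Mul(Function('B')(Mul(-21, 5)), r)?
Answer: Rational(-420, 19) ≈ -22.105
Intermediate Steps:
r = Rational(4, 19) (r = Mul(-4, Pow(-19, -1)) = Mul(-4, Rational(-1, 19)) = Rational(4, 19) ≈ 0.21053)
Mul(Function('B')(Mul(-21, 5)), r) = Mul(Mul(-21, 5), Rational(4, 19)) = Mul(-105, Rational(4, 19)) = Rational(-420, 19)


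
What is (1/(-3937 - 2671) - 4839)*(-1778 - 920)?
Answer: 43135776437/3304 ≈ 1.3056e+7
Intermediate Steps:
(1/(-3937 - 2671) - 4839)*(-1778 - 920) = (1/(-6608) - 4839)*(-2698) = (-1/6608 - 4839)*(-2698) = -31976113/6608*(-2698) = 43135776437/3304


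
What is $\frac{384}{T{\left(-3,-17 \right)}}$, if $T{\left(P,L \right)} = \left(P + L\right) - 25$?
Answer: $- \frac{128}{15} \approx -8.5333$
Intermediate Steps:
$T{\left(P,L \right)} = -25 + L + P$ ($T{\left(P,L \right)} = \left(L + P\right) - 25 = -25 + L + P$)
$\frac{384}{T{\left(-3,-17 \right)}} = \frac{384}{-25 - 17 - 3} = \frac{384}{-45} = 384 \left(- \frac{1}{45}\right) = - \frac{128}{15}$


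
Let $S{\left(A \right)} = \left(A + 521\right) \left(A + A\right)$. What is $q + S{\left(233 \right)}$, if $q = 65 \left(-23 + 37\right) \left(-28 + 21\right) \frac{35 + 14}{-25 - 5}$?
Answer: $\frac{1085305}{3} \approx 3.6177 \cdot 10^{5}$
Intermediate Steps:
$S{\left(A \right)} = 2 A \left(521 + A\right)$ ($S{\left(A \right)} = \left(521 + A\right) 2 A = 2 A \left(521 + A\right)$)
$q = \frac{31213}{3}$ ($q = 65 \cdot 14 \left(-7\right) \frac{49}{-30} = 65 \left(-98\right) 49 \left(- \frac{1}{30}\right) = \left(-6370\right) \left(- \frac{49}{30}\right) = \frac{31213}{3} \approx 10404.0$)
$q + S{\left(233 \right)} = \frac{31213}{3} + 2 \cdot 233 \left(521 + 233\right) = \frac{31213}{3} + 2 \cdot 233 \cdot 754 = \frac{31213}{3} + 351364 = \frac{1085305}{3}$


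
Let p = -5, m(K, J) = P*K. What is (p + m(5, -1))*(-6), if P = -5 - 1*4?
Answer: 300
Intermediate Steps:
P = -9 (P = -5 - 4 = -9)
m(K, J) = -9*K
(p + m(5, -1))*(-6) = (-5 - 9*5)*(-6) = (-5 - 45)*(-6) = -50*(-6) = 300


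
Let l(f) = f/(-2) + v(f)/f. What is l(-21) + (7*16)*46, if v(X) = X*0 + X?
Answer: 10327/2 ≈ 5163.5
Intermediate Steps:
v(X) = X (v(X) = 0 + X = X)
l(f) = 1 - f/2 (l(f) = f/(-2) + f/f = f*(-½) + 1 = -f/2 + 1 = 1 - f/2)
l(-21) + (7*16)*46 = (1 - ½*(-21)) + (7*16)*46 = (1 + 21/2) + 112*46 = 23/2 + 5152 = 10327/2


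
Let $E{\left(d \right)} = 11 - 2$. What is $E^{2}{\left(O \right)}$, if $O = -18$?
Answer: $81$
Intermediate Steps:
$E{\left(d \right)} = 9$
$E^{2}{\left(O \right)} = 9^{2} = 81$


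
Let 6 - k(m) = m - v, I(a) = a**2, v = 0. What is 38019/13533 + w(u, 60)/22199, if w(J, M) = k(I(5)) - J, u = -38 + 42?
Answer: 281224174/100139689 ≈ 2.8083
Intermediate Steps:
u = 4
k(m) = 6 - m (k(m) = 6 - (m - 1*0) = 6 - (m + 0) = 6 - m)
w(J, M) = -19 - J (w(J, M) = (6 - 1*5**2) - J = (6 - 1*25) - J = (6 - 25) - J = -19 - J)
38019/13533 + w(u, 60)/22199 = 38019/13533 + (-19 - 1*4)/22199 = 38019*(1/13533) + (-19 - 4)*(1/22199) = 12673/4511 - 23*1/22199 = 12673/4511 - 23/22199 = 281224174/100139689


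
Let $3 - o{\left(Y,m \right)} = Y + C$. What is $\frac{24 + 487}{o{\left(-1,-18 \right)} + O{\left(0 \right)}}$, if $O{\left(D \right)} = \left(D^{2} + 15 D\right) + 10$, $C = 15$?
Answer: $-511$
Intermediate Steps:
$o{\left(Y,m \right)} = -12 - Y$ ($o{\left(Y,m \right)} = 3 - \left(Y + 15\right) = 3 - \left(15 + Y\right) = -12 - Y$)
$O{\left(D \right)} = 10 + D^{2} + 15 D$
$\frac{24 + 487}{o{\left(-1,-18 \right)} + O{\left(0 \right)}} = \frac{24 + 487}{\left(-12 - -1\right) + \left(10 + 0^{2} + 15 \cdot 0\right)} = \frac{511}{\left(-12 + 1\right) + \left(10 + 0 + 0\right)} = \frac{511}{-11 + 10} = \frac{511}{-1} = 511 \left(-1\right) = -511$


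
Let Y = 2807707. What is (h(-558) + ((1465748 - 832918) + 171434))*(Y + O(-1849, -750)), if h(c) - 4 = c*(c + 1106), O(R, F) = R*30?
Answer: 1371946108708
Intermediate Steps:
O(R, F) = 30*R
h(c) = 4 + c*(1106 + c) (h(c) = 4 + c*(c + 1106) = 4 + c*(1106 + c))
(h(-558) + ((1465748 - 832918) + 171434))*(Y + O(-1849, -750)) = ((4 + (-558)² + 1106*(-558)) + ((1465748 - 832918) + 171434))*(2807707 + 30*(-1849)) = ((4 + 311364 - 617148) + (632830 + 171434))*(2807707 - 55470) = (-305780 + 804264)*2752237 = 498484*2752237 = 1371946108708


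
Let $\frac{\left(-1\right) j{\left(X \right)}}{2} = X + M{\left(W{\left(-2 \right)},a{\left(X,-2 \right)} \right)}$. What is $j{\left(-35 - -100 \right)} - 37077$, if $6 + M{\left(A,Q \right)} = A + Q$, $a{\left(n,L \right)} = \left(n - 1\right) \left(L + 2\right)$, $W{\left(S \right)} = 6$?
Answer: $-37207$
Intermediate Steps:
$a{\left(n,L \right)} = \left(-1 + n\right) \left(2 + L\right)$
$M{\left(A,Q \right)} = -6 + A + Q$ ($M{\left(A,Q \right)} = -6 + \left(A + Q\right) = -6 + A + Q$)
$j{\left(X \right)} = - 2 X$ ($j{\left(X \right)} = - 2 \left(X - 0\right) = - 2 \left(X + \left(-6 + 6 + \left(-2 + 2 + 2 X - 2 X\right)\right)\right) = - 2 \left(X + \left(-6 + 6 + 0\right)\right) = - 2 \left(X + 0\right) = - 2 X$)
$j{\left(-35 - -100 \right)} - 37077 = - 2 \left(-35 - -100\right) - 37077 = - 2 \left(-35 + 100\right) - 37077 = \left(-2\right) 65 - 37077 = -130 - 37077 = -37207$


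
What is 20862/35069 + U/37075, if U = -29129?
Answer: -248066251/1300183175 ≈ -0.19079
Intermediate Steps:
20862/35069 + U/37075 = 20862/35069 - 29129/37075 = -248066251/1300183175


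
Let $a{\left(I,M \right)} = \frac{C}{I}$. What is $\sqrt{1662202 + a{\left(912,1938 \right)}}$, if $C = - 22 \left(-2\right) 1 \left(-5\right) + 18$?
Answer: $\frac{\sqrt{86407897254}}{228} \approx 1289.3$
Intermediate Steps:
$C = -202$ ($C = - 22 \left(\left(-2\right) \left(-5\right)\right) + 18 = \left(-22\right) 10 + 18 = -220 + 18 = -202$)
$a{\left(I,M \right)} = - \frac{202}{I}$
$\sqrt{1662202 + a{\left(912,1938 \right)}} = \sqrt{1662202 - \frac{202}{912}} = \sqrt{1662202 - \frac{101}{456}} = \sqrt{\frac{757964011}{456}} = \frac{\sqrt{86407897254}}{228}$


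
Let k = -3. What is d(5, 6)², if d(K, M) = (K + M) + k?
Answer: 64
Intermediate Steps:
d(K, M) = -3 + K + M (d(K, M) = (K + M) - 3 = -3 + K + M)
d(5, 6)² = (-3 + 5 + 6)² = 8² = 64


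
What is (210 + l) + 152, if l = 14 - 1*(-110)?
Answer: 486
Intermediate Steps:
l = 124 (l = 14 + 110 = 124)
(210 + l) + 152 = (210 + 124) + 152 = 334 + 152 = 486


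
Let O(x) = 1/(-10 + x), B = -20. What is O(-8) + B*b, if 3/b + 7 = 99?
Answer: -293/414 ≈ -0.70773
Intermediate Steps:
b = 3/92 (b = 3/(-7 + 99) = 3/92 ≈ 0.032609)
O(-8) + B*b = 1/(-10 - 8) - 20*3/92 = 1/(-18) - 15/23 = -1/18 - 15/23 = -293/414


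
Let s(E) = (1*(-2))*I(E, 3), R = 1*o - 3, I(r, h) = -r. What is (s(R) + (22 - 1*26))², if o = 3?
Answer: 16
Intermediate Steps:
R = 0 (R = 1*3 - 3 = 3 - 3 = 0)
s(E) = 2*E (s(E) = (1*(-2))*(-E) = -(-2)*E = 2*E)
(s(R) + (22 - 1*26))² = (2*0 + (22 - 1*26))² = (0 + (22 - 26))² = (0 - 4)² = (-4)² = 16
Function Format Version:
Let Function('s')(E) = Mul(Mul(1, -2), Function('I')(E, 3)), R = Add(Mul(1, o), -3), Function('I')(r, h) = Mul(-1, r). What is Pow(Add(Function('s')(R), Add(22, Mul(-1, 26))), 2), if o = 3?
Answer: 16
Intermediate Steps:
R = 0 (R = Add(Mul(1, 3), -3) = Add(3, -3) = 0)
Function('s')(E) = Mul(2, E) (Function('s')(E) = Mul(Mul(1, -2), Mul(-1, E)) = Mul(-2, Mul(-1, E)) = Mul(2, E))
Pow(Add(Function('s')(R), Add(22, Mul(-1, 26))), 2) = Pow(Add(Mul(2, 0), Add(22, Mul(-1, 26))), 2) = Pow(Add(0, Add(22, -26)), 2) = Pow(Add(0, -4), 2) = Pow(-4, 2) = 16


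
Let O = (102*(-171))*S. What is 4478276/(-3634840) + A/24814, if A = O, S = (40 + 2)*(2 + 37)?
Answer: -62176129307/53944330 ≈ -1152.6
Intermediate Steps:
S = 1638 (S = 42*39 = 1638)
O = -28569996 (O = (102*(-171))*1638 = -17442*1638 = -28569996)
A = -28569996
4478276/(-3634840) + A/24814 = 4478276/(-3634840) - 28569996/24814 = 4478276*(-1/3634840) - 28569996*1/24814 = -101779/82610 - 751842/653 = -62176129307/53944330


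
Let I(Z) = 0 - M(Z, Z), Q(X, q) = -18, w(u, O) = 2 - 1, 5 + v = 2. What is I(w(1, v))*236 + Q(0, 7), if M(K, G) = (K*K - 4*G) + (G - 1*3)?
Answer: 1162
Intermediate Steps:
v = -3 (v = -5 + 2 = -3)
w(u, O) = 1
M(K, G) = -3 + K² - 3*G (M(K, G) = (K² - 4*G) + (G - 3) = (K² - 4*G) + (-3 + G) = -3 + K² - 3*G)
I(Z) = 3 - Z² + 3*Z (I(Z) = 0 - (-3 + Z² - 3*Z) = 0 + (3 - Z² + 3*Z) = 3 - Z² + 3*Z)
I(w(1, v))*236 + Q(0, 7) = (3 - 1*1² + 3*1)*236 - 18 = (3 - 1*1 + 3)*236 - 18 = (3 - 1 + 3)*236 - 18 = 5*236 - 18 = 1180 - 18 = 1162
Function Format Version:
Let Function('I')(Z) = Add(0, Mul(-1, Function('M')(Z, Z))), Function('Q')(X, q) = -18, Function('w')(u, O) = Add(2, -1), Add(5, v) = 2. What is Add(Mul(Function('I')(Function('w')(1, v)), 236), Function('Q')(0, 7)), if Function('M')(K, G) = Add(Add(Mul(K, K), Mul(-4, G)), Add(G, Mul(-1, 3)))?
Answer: 1162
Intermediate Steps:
v = -3 (v = Add(-5, 2) = -3)
Function('w')(u, O) = 1
Function('M')(K, G) = Add(-3, Pow(K, 2), Mul(-3, G)) (Function('M')(K, G) = Add(Add(Pow(K, 2), Mul(-4, G)), Add(G, -3)) = Add(Add(Pow(K, 2), Mul(-4, G)), Add(-3, G)) = Add(-3, Pow(K, 2), Mul(-3, G)))
Function('I')(Z) = Add(3, Mul(-1, Pow(Z, 2)), Mul(3, Z)) (Function('I')(Z) = Add(0, Mul(-1, Add(-3, Pow(Z, 2), Mul(-3, Z)))) = Add(0, Add(3, Mul(-1, Pow(Z, 2)), Mul(3, Z))) = Add(3, Mul(-1, Pow(Z, 2)), Mul(3, Z)))
Add(Mul(Function('I')(Function('w')(1, v)), 236), Function('Q')(0, 7)) = Add(Mul(Add(3, Mul(-1, Pow(1, 2)), Mul(3, 1)), 236), -18) = Add(Mul(Add(3, Mul(-1, 1), 3), 236), -18) = Add(Mul(Add(3, -1, 3), 236), -18) = Add(Mul(5, 236), -18) = Add(1180, -18) = 1162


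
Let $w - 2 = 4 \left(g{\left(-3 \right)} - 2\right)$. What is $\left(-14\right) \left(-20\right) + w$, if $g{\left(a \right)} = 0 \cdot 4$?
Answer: $274$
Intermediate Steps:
$g{\left(a \right)} = 0$
$w = -6$ ($w = 2 + 4 \left(0 - 2\right) = 2 + 4 \left(-2\right) = 2 - 8 = -6$)
$\left(-14\right) \left(-20\right) + w = \left(-14\right) \left(-20\right) - 6 = 280 - 6 = 274$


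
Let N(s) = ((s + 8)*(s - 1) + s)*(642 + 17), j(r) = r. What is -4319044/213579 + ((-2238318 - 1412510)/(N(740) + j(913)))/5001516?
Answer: -72959034438439880087/3607862669328108243 ≈ -20.222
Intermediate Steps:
N(s) = 659*s + 659*(-1 + s)*(8 + s) (N(s) = ((8 + s)*(-1 + s) + s)*659 = ((-1 + s)*(8 + s) + s)*659 = (s + (-1 + s)*(8 + s))*659 = 659*s + 659*(-1 + s)*(8 + s))
-4319044/213579 + ((-2238318 - 1412510)/(N(740) + j(913)))/5001516 = -4319044/213579 + ((-2238318 - 1412510)/((-5272 + 659*740² + 5272*740) + 913))/5001516 = -4319044*1/213579 - 3650828/((-5272 + 659*547600 + 3901280) + 913)*(1/5001516) = -4319044/213579 - 3650828/((-5272 + 360868400 + 3901280) + 913)*(1/5001516) = -4319044/213579 - 3650828/(364764408 + 913)*(1/5001516) = -4319044/213579 - 3650828/364765321*(1/5001516) = -4319044/213579 - 3650828*1/364765321*(1/5001516) = -4319044/213579 - 3650828/364765321*1/5001516 = -4319044/213579 - 912707/456094897306659 = -72959034438439880087/3607862669328108243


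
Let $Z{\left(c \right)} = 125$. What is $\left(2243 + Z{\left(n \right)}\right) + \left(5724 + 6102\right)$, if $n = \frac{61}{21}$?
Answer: $14194$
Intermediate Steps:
$n = \frac{61}{21}$ ($n = 61 \cdot \frac{1}{21} = \frac{61}{21} \approx 2.9048$)
$\left(2243 + Z{\left(n \right)}\right) + \left(5724 + 6102\right) = \left(2243 + 125\right) + \left(5724 + 6102\right) = 2368 + 11826 = 14194$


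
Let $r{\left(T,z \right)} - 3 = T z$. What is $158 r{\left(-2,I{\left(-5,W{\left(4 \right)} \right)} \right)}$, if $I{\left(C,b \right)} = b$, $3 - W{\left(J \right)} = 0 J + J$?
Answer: $790$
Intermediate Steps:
$W{\left(J \right)} = 3 - J$ ($W{\left(J \right)} = 3 - \left(0 J + J\right) = 3 - \left(0 + J\right) = 3 - J$)
$r{\left(T,z \right)} = 3 + T z$
$158 r{\left(-2,I{\left(-5,W{\left(4 \right)} \right)} \right)} = 158 \left(3 - 2 \left(3 - 4\right)\right) = 158 \left(3 - -2\right) = 158 \left(3 + 2\right) = 158 \cdot 5 = 790$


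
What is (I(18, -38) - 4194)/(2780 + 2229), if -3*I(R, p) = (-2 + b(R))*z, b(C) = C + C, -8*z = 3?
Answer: -16759/20036 ≈ -0.83644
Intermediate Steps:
z = -3/8 (z = -⅛*3 = -3/8 ≈ -0.37500)
b(C) = 2*C
I(R, p) = -¼ + R/4 (I(R, p) = -(-2 + 2*R)*(-3)/(3*8) = -(¾ - 3*R/4)/3 = -¼ + R/4)
(I(18, -38) - 4194)/(2780 + 2229) = ((-¼ + (¼)*18) - 4194)/(2780 + 2229) = ((-¼ + 9/2) - 4194)/5009 = (17/4 - 4194)*(1/5009) = -16759/4*1/5009 = -16759/20036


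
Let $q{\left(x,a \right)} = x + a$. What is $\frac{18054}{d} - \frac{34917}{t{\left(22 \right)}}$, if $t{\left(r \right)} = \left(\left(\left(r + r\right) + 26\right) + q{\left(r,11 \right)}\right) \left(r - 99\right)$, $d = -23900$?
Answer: $\frac{3355971}{920150} \approx 3.6472$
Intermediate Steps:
$q{\left(x,a \right)} = a + x$
$t{\left(r \right)} = \left(-99 + r\right) \left(37 + 3 r\right)$ ($t{\left(r \right)} = \left(\left(\left(r + r\right) + 26\right) + \left(11 + r\right)\right) \left(r - 99\right) = \left(\left(2 r + 26\right) + \left(11 + r\right)\right) \left(-99 + r\right) = \left(\left(26 + 2 r\right) + \left(11 + r\right)\right) \left(-99 + r\right) = \left(37 + 3 r\right) \left(-99 + r\right) = \left(-99 + r\right) \left(37 + 3 r\right)$)
$\frac{18054}{d} - \frac{34917}{t{\left(22 \right)}} = \frac{18054}{-23900} - \frac{34917}{-3663 - 5720 + 3 \cdot 22^{2}} = 18054 \left(- \frac{1}{23900}\right) - \frac{34917}{-3663 - 5720 + 3 \cdot 484} = - \frac{9027}{11950} - \frac{34917}{-3663 - 5720 + 1452} = - \frac{9027}{11950} - \frac{34917}{-7931} = - \frac{9027}{11950} - - \frac{339}{77} = - \frac{9027}{11950} + \frac{339}{77} = \frac{3355971}{920150}$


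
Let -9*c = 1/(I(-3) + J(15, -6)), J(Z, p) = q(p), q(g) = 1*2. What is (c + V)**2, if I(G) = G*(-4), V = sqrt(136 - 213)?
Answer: (1 - 126*I*sqrt(77))**2/15876 ≈ -77.0 - 0.13929*I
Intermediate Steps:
V = I*sqrt(77) (V = sqrt(-77) = I*sqrt(77) ≈ 8.775*I)
q(g) = 2
J(Z, p) = 2
I(G) = -4*G
c = -1/126 (c = -1/(9*(-4*(-3) + 2)) = -1/(9*(12 + 2)) = -1/9/14 = -1/9*1/14 = -1/126 ≈ -0.0079365)
(c + V)**2 = (-1/126 + I*sqrt(77))**2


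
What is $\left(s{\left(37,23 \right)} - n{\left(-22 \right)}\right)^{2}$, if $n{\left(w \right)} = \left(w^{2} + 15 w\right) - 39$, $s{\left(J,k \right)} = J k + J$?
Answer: $597529$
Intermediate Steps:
$s{\left(J,k \right)} = J + J k$
$n{\left(w \right)} = -39 + w^{2} + 15 w$
$\left(s{\left(37,23 \right)} - n{\left(-22 \right)}\right)^{2} = \left(37 \left(1 + 23\right) - \left(-39 + \left(-22\right)^{2} + 15 \left(-22\right)\right)\right)^{2} = \left(37 \cdot 24 - \left(-39 + 484 - 330\right)\right)^{2} = \left(888 - 115\right)^{2} = 773^{2} = 597529$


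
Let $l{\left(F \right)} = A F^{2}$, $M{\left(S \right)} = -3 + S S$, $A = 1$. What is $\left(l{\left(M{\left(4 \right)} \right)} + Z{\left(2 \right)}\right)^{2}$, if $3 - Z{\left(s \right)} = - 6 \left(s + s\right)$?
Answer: $38416$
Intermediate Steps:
$M{\left(S \right)} = -3 + S^{2}$
$Z{\left(s \right)} = 3 + 12 s$ ($Z{\left(s \right)} = 3 - - 6 \left(s + s\right) = 3 - - 6 \cdot 2 s = 3 - - 12 s = 3 + 12 s$)
$l{\left(F \right)} = F^{2}$ ($l{\left(F \right)} = 1 F^{2} = F^{2}$)
$\left(l{\left(M{\left(4 \right)} \right)} + Z{\left(2 \right)}\right)^{2} = \left(\left(-3 + 4^{2}\right)^{2} + \left(3 + 12 \cdot 2\right)\right)^{2} = \left(\left(-3 + 16\right)^{2} + \left(3 + 24\right)\right)^{2} = \left(13^{2} + 27\right)^{2} = \left(169 + 27\right)^{2} = 196^{2} = 38416$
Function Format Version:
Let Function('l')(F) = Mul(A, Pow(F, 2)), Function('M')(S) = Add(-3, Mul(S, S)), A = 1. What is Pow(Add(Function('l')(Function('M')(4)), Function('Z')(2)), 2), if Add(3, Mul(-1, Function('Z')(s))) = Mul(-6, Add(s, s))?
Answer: 38416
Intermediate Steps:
Function('M')(S) = Add(-3, Pow(S, 2))
Function('Z')(s) = Add(3, Mul(12, s)) (Function('Z')(s) = Add(3, Mul(-1, Mul(-6, Add(s, s)))) = Add(3, Mul(-1, Mul(-6, Mul(2, s)))) = Add(3, Mul(-1, Mul(-12, s))) = Add(3, Mul(12, s)))
Function('l')(F) = Pow(F, 2) (Function('l')(F) = Mul(1, Pow(F, 2)) = Pow(F, 2))
Pow(Add(Function('l')(Function('M')(4)), Function('Z')(2)), 2) = Pow(Add(Pow(Add(-3, Pow(4, 2)), 2), Add(3, Mul(12, 2))), 2) = Pow(Add(Pow(Add(-3, 16), 2), Add(3, 24)), 2) = Pow(Add(Pow(13, 2), 27), 2) = Pow(Add(169, 27), 2) = Pow(196, 2) = 38416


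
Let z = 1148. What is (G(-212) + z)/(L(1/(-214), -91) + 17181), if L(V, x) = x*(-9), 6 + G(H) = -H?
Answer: 677/9000 ≈ 0.075222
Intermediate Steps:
G(H) = -6 - H
L(V, x) = -9*x
(G(-212) + z)/(L(1/(-214), -91) + 17181) = ((-6 - 1*(-212)) + 1148)/(-9*(-91) + 17181) = ((-6 + 212) + 1148)/(819 + 17181) = (206 + 1148)/18000 = 1354*(1/18000) = 677/9000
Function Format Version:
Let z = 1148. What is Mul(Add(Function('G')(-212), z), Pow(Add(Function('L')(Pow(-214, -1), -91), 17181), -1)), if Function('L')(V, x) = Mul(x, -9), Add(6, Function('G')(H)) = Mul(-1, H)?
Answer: Rational(677, 9000) ≈ 0.075222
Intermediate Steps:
Function('G')(H) = Add(-6, Mul(-1, H))
Function('L')(V, x) = Mul(-9, x)
Mul(Add(Function('G')(-212), z), Pow(Add(Function('L')(Pow(-214, -1), -91), 17181), -1)) = Mul(Add(Add(-6, Mul(-1, -212)), 1148), Pow(Add(Mul(-9, -91), 17181), -1)) = Mul(Add(Add(-6, 212), 1148), Pow(Add(819, 17181), -1)) = Mul(Add(206, 1148), Pow(18000, -1)) = Mul(1354, Rational(1, 18000)) = Rational(677, 9000)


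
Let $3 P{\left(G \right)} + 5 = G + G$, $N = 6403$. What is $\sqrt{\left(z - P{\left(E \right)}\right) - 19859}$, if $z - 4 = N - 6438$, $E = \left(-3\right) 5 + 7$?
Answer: $i \sqrt{19883} \approx 141.01 i$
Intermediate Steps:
$E = -8$ ($E = -15 + 7 = -8$)
$z = -31$ ($z = 4 + \left(6403 - 6438\right) = 4 - 35 = -31$)
$P{\left(G \right)} = - \frac{5}{3} + \frac{2 G}{3}$ ($P{\left(G \right)} = - \frac{5}{3} + \frac{G + G}{3} = - \frac{5}{3} + \frac{2 G}{3}$)
$\sqrt{\left(z - P{\left(E \right)}\right) - 19859} = \sqrt{\left(-31 - \left(- \frac{5}{3} + \frac{2}{3} \left(-8\right)\right)\right) - 19859} = \sqrt{\left(-31 - \left(- \frac{5}{3} - \frac{16}{3}\right)\right) - 19859} = \sqrt{\left(-31 - -7\right) - 19859} = \sqrt{\left(-31 + 7\right) - 19859} = \sqrt{-24 - 19859} = \sqrt{-19883} = i \sqrt{19883}$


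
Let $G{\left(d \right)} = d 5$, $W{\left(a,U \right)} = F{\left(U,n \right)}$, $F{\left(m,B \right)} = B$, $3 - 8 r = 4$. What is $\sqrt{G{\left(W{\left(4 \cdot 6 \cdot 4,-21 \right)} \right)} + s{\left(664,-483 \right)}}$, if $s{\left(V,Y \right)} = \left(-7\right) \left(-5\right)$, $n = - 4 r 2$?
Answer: $2 \sqrt{10} \approx 6.3246$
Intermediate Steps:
$r = - \frac{1}{8}$ ($r = \frac{3}{8} - \frac{1}{2} = - \frac{1}{8} \approx -0.125$)
$n = 1$ ($n = \left(-4\right) \left(- \frac{1}{8}\right) 2 = \frac{1}{2} \cdot 2 = 1$)
$s{\left(V,Y \right)} = 35$
$W{\left(a,U \right)} = 1$
$G{\left(d \right)} = 5 d$
$\sqrt{G{\left(W{\left(4 \cdot 6 \cdot 4,-21 \right)} \right)} + s{\left(664,-483 \right)}} = \sqrt{5 \cdot 1 + 35} = \sqrt{5 + 35} = \sqrt{40} = 2 \sqrt{10}$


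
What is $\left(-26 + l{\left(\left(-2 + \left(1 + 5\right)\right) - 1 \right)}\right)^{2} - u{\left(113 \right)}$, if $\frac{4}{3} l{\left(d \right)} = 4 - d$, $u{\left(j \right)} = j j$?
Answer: $- \frac{194103}{16} \approx -12131.0$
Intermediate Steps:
$u{\left(j \right)} = j^{2}$
$l{\left(d \right)} = 3 - \frac{3 d}{4}$ ($l{\left(d \right)} = \frac{3 \left(4 - d\right)}{4} = 3 - \frac{3 d}{4}$)
$\left(-26 + l{\left(\left(-2 + \left(1 + 5\right)\right) - 1 \right)}\right)^{2} - u{\left(113 \right)} = \left(-26 + \left(3 - \frac{3 \left(\left(-2 + \left(1 + 5\right)\right) - 1\right)}{4}\right)\right)^{2} - 113^{2} = \left(-26 + \left(3 - \frac{3 \left(\left(-2 + 6\right) - 1\right)}{4}\right)\right)^{2} - 12769 = \left(-26 + \left(3 - \frac{3 \left(4 - 1\right)}{4}\right)\right)^{2} - 12769 = \left(-26 + \left(3 - \frac{9}{4}\right)\right)^{2} - 12769 = \left(-26 + \frac{3}{4}\right)^{2} - 12769 = \left(- \frac{101}{4}\right)^{2} - 12769 = \frac{10201}{16} - 12769 = - \frac{194103}{16}$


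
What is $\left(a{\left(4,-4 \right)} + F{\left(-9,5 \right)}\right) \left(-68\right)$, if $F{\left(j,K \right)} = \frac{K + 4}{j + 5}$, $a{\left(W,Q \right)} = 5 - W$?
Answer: $85$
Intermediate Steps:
$F{\left(j,K \right)} = \frac{4 + K}{5 + j}$
$\left(a{\left(4,-4 \right)} + F{\left(-9,5 \right)}\right) \left(-68\right) = \left(\left(5 - 4\right) + \frac{4 + 5}{5 - 9}\right) \left(-68\right) = \left(\left(5 - 4\right) + \frac{1}{-4} \cdot 9\right) \left(-68\right) = \left(1 - \frac{9}{4}\right) \left(-68\right) = \left(- \frac{5}{4}\right) \left(-68\right) = 85$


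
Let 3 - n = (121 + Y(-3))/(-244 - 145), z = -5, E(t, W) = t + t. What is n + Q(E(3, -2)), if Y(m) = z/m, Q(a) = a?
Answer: 10871/1167 ≈ 9.3153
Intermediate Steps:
E(t, W) = 2*t
Y(m) = -5/m
n = 3869/1167 (n = 3 - (121 - 5/(-3))/(-244 - 145) = 3 - (121 - 5*(-1/3))/(-389) = 3 - (121 + 5/3)*(-1)/389 = 3 - 368*(-1)/(3*389) = 3 - 1*(-368/1167) = 3 + 368/1167 = 3869/1167 ≈ 3.3153)
n + Q(E(3, -2)) = 3869/1167 + 2*3 = 3869/1167 + 6 = 10871/1167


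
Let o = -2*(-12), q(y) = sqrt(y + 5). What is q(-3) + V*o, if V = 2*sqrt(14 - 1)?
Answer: sqrt(2) + 48*sqrt(13) ≈ 174.48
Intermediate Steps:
q(y) = sqrt(5 + y)
o = 24
V = 2*sqrt(13) ≈ 7.2111
q(-3) + V*o = sqrt(5 - 3) + (2*sqrt(13))*24 = sqrt(2) + 48*sqrt(13)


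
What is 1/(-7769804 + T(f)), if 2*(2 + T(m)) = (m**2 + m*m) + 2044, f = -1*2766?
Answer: -1/118028 ≈ -8.4726e-6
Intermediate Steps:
f = -2766
T(m) = 1020 + m**2 (T(m) = -2 + ((m**2 + m*m) + 2044)/2 = -2 + ((m**2 + m**2) + 2044)/2 = -2 + (2*m**2 + 2044)/2 = -2 + (2044 + 2*m**2)/2 = -2 + (1022 + m**2) = 1020 + m**2)
1/(-7769804 + T(f)) = 1/(-7769804 + (1020 + (-2766)**2)) = 1/(-7769804 + (1020 + 7650756)) = 1/(-7769804 + 7651776) = 1/(-118028) = -1/118028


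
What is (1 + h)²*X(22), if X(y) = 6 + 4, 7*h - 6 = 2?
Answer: 2250/49 ≈ 45.918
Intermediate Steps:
h = 8/7 (h = 6/7 + (⅐)*2 = 6/7 + 2/7 = 8/7 ≈ 1.1429)
X(y) = 10
(1 + h)²*X(22) = (1 + 8/7)²*10 = (15/7)²*10 = (225/49)*10 = 2250/49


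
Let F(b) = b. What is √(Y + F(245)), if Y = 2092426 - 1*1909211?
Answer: 2*√45865 ≈ 428.32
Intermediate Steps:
Y = 183215 (Y = 2092426 - 1909211 = 183215)
√(Y + F(245)) = √(183215 + 245) = √183460 = 2*√45865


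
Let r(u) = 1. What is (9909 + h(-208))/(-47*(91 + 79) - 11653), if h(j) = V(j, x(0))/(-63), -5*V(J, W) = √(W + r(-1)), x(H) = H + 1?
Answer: -9909/19643 - √2/6187545 ≈ -0.50445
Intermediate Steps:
x(H) = 1 + H
V(J, W) = -√(1 + W)/5 (V(J, W) = -√(W + 1)/5 = -√(1 + W)/5)
h(j) = √2/315 (h(j) = -√(1 + (1 + 0))/5/(-63) = -√(1 + 1)/5*(-1/63) = -√2/5*(-1/63) = √2/315)
(9909 + h(-208))/(-47*(91 + 79) - 11653) = (9909 + √2/315)/(-47*(91 + 79) - 11653) = (9909 + √2/315)/(-47*170 - 11653) = (9909 + √2/315)/(-7990 - 11653) = (9909 + √2/315)/(-19643) = (9909 + √2/315)*(-1/19643) = -9909/19643 - √2/6187545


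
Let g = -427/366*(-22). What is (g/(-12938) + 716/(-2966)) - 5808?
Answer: -334329238499/57561162 ≈ -5808.2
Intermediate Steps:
g = 77/3 (g = -427*1/366*(-22) = -7/6*(-22) = 77/3 ≈ 25.667)
(g/(-12938) + 716/(-2966)) - 5808 = ((77/3)/(-12938) + 716/(-2966)) - 5808 = ((77/3)*(-1/12938) + 716*(-1/2966)) - 5808 = (-77/38814 - 358/1483) - 5808 = -14009603/57561162 - 5808 = -334329238499/57561162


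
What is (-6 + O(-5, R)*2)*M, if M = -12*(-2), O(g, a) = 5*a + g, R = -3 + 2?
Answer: -624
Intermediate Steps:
R = -1
O(g, a) = g + 5*a
M = 24
(-6 + O(-5, R)*2)*M = (-6 + (-5 + 5*(-1))*2)*24 = (-6 + (-5 - 5)*2)*24 = (-6 - 10*2)*24 = (-6 - 20)*24 = -26*24 = -624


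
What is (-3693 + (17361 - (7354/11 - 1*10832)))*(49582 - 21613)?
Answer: 7331961474/11 ≈ 6.6654e+8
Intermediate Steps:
(-3693 + (17361 - (7354/11 - 1*10832)))*(49582 - 21613) = (-3693 + (17361 - (7354*(1/11) - 10832)))*27969 = (-3693 + (17361 - (7354/11 - 10832)))*27969 = (-3693 + (17361 - 1*(-111798/11)))*27969 = (-3693 + (17361 + 111798/11))*27969 = (-3693 + 302769/11)*27969 = (262146/11)*27969 = 7331961474/11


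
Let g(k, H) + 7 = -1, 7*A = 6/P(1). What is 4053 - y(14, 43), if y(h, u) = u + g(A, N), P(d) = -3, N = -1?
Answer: 4018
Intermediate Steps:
A = -2/7 (A = (6/(-3))/7 = (6*(-⅓))/7 = (⅐)*(-2) = -2/7 ≈ -0.28571)
g(k, H) = -8 (g(k, H) = -7 - 1 = -8)
y(h, u) = -8 + u (y(h, u) = u - 8 = -8 + u)
4053 - y(14, 43) = 4053 - (-8 + 43) = 4053 - 1*35 = 4053 - 35 = 4018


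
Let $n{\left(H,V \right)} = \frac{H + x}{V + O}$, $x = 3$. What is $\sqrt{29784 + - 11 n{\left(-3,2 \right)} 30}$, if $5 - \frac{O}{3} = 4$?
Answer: $2 \sqrt{7446} \approx 172.58$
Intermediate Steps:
$O = 3$ ($O = 15 - 12 = 3$)
$n{\left(H,V \right)} = \frac{3 + H}{3 + V}$ ($n{\left(H,V \right)} = \frac{H + 3}{V + 3} = \frac{3 + H}{3 + V}$)
$\sqrt{29784 + - 11 n{\left(-3,2 \right)} 30} = \sqrt{29784 + - 11 \frac{3 - 3}{3 + 2} \cdot 30} = \sqrt{29784 + - 11 \cdot \frac{1}{5} \cdot 0 \cdot 30} = \sqrt{29784 + \left(-11\right) 0 \cdot 30} = \sqrt{29784 + 0 \cdot 30} = \sqrt{29784 + 0} = \sqrt{29784} = 2 \sqrt{7446}$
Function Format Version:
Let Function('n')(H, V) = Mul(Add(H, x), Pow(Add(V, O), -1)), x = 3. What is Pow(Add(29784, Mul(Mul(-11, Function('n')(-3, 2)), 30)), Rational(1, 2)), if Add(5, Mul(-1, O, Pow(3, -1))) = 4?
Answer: Mul(2, Pow(7446, Rational(1, 2))) ≈ 172.58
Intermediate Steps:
O = 3 (O = Add(15, Mul(-3, 4)) = Add(15, -12) = 3)
Function('n')(H, V) = Mul(Pow(Add(3, V), -1), Add(3, H)) (Function('n')(H, V) = Mul(Add(H, 3), Pow(Add(V, 3), -1)) = Mul(Add(3, H), Pow(Add(3, V), -1)) = Mul(Pow(Add(3, V), -1), Add(3, H)))
Pow(Add(29784, Mul(Mul(-11, Function('n')(-3, 2)), 30)), Rational(1, 2)) = Pow(Add(29784, Mul(Mul(-11, Mul(Pow(Add(3, 2), -1), Add(3, -3))), 30)), Rational(1, 2)) = Pow(Add(29784, Mul(Mul(-11, Mul(Pow(5, -1), 0)), 30)), Rational(1, 2)) = Pow(Add(29784, Mul(Mul(-11, Mul(Rational(1, 5), 0)), 30)), Rational(1, 2)) = Pow(Add(29784, Mul(Mul(-11, 0), 30)), Rational(1, 2)) = Pow(Add(29784, Mul(0, 30)), Rational(1, 2)) = Pow(Add(29784, 0), Rational(1, 2)) = Pow(29784, Rational(1, 2)) = Mul(2, Pow(7446, Rational(1, 2)))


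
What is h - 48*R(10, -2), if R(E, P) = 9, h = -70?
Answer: -502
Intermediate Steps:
h - 48*R(10, -2) = -70 - 48*9 = -70 - 432 = -502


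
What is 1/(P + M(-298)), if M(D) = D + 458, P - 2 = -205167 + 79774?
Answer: -1/125231 ≈ -7.9852e-6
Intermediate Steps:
P = -125391 (P = 2 + (-205167 + 79774) = 2 - 125393 = -125391)
M(D) = 458 + D
1/(P + M(-298)) = 1/(-125391 + (458 - 298)) = 1/(-125391 + 160) = 1/(-125231) = -1/125231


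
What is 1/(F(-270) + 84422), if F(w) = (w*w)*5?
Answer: 1/448922 ≈ 2.2276e-6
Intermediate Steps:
F(w) = 5*w**2 (F(w) = w**2*5 = 5*w**2)
1/(F(-270) + 84422) = 1/(5*(-270)**2 + 84422) = 1/(5*72900 + 84422) = 1/(364500 + 84422) = 1/448922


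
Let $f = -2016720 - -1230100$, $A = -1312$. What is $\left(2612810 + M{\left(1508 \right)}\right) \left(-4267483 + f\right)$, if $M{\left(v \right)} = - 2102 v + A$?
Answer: $2821796678754$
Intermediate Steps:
$f = -786620$ ($f = -2016720 + 1230100 = -786620$)
$M{\left(v \right)} = -1312 - 2102 v$ ($M{\left(v \right)} = - 2102 v - 1312 = -1312 - 2102 v$)
$\left(2612810 + M{\left(1508 \right)}\right) \left(-4267483 + f\right) = \left(2612810 - 3171128\right) \left(-4267483 - 786620\right) = \left(2612810 - 3171128\right) \left(-5054103\right) = \left(-558318\right) \left(-5054103\right) = 2821796678754$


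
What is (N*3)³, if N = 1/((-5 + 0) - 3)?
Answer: -27/512 ≈ -0.052734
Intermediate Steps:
N = -⅛ (N = 1/(-5 - 3) = 1/(-8) = -⅛ ≈ -0.12500)
(N*3)³ = (-⅛*3)³ = (-3/8)³ = -27/512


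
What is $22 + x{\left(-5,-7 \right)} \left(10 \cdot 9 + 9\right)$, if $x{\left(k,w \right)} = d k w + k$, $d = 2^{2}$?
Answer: $13387$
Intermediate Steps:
$d = 4$
$x{\left(k,w \right)} = k + 4 k w$ ($x{\left(k,w \right)} = 4 k w + k = k + 4 k w$)
$22 + x{\left(-5,-7 \right)} \left(10 \cdot 9 + 9\right) = 22 + - 5 \left(1 + 4 \left(-7\right)\right) \left(10 \cdot 9 + 9\right) = 22 + - 5 \left(1 - 28\right) \left(90 + 9\right) = 22 + \left(-5\right) \left(-27\right) 99 = 22 + 135 \cdot 99 = 22 + 13365 = 13387$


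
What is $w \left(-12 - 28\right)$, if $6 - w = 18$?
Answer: $480$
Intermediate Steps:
$w = -12$ ($w = 6 - 18 = -12$)
$w \left(-12 - 28\right) = - 12 \left(-12 - 28\right) = \left(-12\right) \left(-40\right) = 480$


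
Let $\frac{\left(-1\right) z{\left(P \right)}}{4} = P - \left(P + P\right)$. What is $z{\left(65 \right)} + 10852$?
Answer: $11112$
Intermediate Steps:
$z{\left(P \right)} = 4 P$ ($z{\left(P \right)} = - 4 \left(P - \left(P + P\right)\right) = - 4 \left(P - 2 P\right) = - 4 \left(- P\right) = 4 P$)
$z{\left(65 \right)} + 10852 = 4 \cdot 65 + 10852 = 260 + 10852 = 11112$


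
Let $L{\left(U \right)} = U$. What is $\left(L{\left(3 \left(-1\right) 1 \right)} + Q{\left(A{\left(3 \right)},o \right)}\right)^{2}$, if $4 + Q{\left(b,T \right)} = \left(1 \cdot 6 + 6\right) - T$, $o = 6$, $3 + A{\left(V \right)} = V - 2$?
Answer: $1$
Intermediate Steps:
$A{\left(V \right)} = -5 + V$ ($A{\left(V \right)} = -3 + \left(V - 2\right) = -3 + \left(-2 + V\right) = -5 + V$)
$Q{\left(b,T \right)} = 8 - T$ ($Q{\left(b,T \right)} = -4 - \left(-12 + T\right) = 8 - T$)
$\left(L{\left(3 \left(-1\right) 1 \right)} + Q{\left(A{\left(3 \right)},o \right)}\right)^{2} = \left(3 \left(-1\right) 1 + \left(8 - 6\right)\right)^{2} = \left(\left(-3\right) 1 + \left(8 - 6\right)\right)^{2} = \left(-3 + 2\right)^{2} = \left(-1\right)^{2} = 1$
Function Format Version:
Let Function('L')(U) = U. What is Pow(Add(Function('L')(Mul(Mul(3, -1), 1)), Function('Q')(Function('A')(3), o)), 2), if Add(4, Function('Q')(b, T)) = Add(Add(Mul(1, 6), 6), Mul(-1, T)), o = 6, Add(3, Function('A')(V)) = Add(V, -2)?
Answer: 1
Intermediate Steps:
Function('A')(V) = Add(-5, V) (Function('A')(V) = Add(-3, Add(V, -2)) = Add(-3, Add(-2, V)) = Add(-5, V))
Function('Q')(b, T) = Add(8, Mul(-1, T)) (Function('Q')(b, T) = Add(-4, Add(Add(Mul(1, 6), 6), Mul(-1, T))) = Add(-4, Add(Add(6, 6), Mul(-1, T))) = Add(-4, Add(12, Mul(-1, T))) = Add(8, Mul(-1, T)))
Pow(Add(Function('L')(Mul(Mul(3, -1), 1)), Function('Q')(Function('A')(3), o)), 2) = Pow(Add(Mul(Mul(3, -1), 1), Add(8, Mul(-1, 6))), 2) = Pow(Add(Mul(-3, 1), Add(8, -6)), 2) = Pow(Add(-3, 2), 2) = Pow(-1, 2) = 1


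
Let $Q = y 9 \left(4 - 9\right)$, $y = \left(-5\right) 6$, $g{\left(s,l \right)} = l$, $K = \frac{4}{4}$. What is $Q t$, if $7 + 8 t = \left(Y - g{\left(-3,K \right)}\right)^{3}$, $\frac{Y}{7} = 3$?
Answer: $\frac{5395275}{4} \approx 1.3488 \cdot 10^{6}$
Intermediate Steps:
$K = 1$ ($K = 4 \cdot \frac{1}{4} = 1$)
$y = -30$
$Y = 21$ ($Y = 7 \cdot 3 = 21$)
$Q = 1350$ ($Q = \left(-30\right) 9 \left(4 - 9\right) = \left(-270\right) \left(-5\right) = 1350$)
$t = \frac{7993}{8}$ ($t = - \frac{7}{8} + \frac{\left(21 - 1\right)^{3}}{8} = - \frac{7}{8} + \frac{20^{3}}{8} = - \frac{7}{8} + \frac{1}{8} \cdot 8000 = - \frac{7}{8} + 1000 = \frac{7993}{8} \approx 999.13$)
$Q t = 1350 \cdot \frac{7993}{8} = \frac{5395275}{4}$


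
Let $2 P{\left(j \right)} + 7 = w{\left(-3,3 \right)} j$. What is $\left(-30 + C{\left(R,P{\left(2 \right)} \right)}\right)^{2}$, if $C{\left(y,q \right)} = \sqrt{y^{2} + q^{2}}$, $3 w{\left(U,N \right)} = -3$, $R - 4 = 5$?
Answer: $\frac{4005}{4} - 270 \sqrt{5} \approx 397.51$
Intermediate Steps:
$R = 9$ ($R = 4 + 5 = 9$)
$w{\left(U,N \right)} = -1$ ($w{\left(U,N \right)} = \frac{1}{3} \left(-3\right) = -1$)
$P{\left(j \right)} = - \frac{7}{2} - \frac{j}{2}$ ($P{\left(j \right)} = - \frac{7}{2} + \frac{\left(-1\right) j}{2} = - \frac{7}{2} - \frac{j}{2}$)
$C{\left(y,q \right)} = \sqrt{q^{2} + y^{2}}$
$\left(-30 + C{\left(R,P{\left(2 \right)} \right)}\right)^{2} = \left(-30 + \sqrt{\left(- \frac{7}{2} - 1\right)^{2} + 9^{2}}\right)^{2} = \left(-30 + \sqrt{\left(- \frac{7}{2} - 1\right)^{2} + 81}\right)^{2} = \left(-30 + \sqrt{\left(- \frac{9}{2}\right)^{2} + 81}\right)^{2} = \left(-30 + \sqrt{\frac{81}{4} + 81}\right)^{2} = \left(-30 + \sqrt{\frac{405}{4}}\right)^{2} = \left(-30 + \frac{9 \sqrt{5}}{2}\right)^{2}$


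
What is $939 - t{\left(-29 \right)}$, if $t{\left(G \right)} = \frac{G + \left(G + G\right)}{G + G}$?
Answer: $\frac{1875}{2} \approx 937.5$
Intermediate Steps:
$t{\left(G \right)} = \frac{3}{2}$ ($t{\left(G \right)} = \frac{G + 2 G}{2 G} = 3 G \frac{1}{2 G} = \frac{3}{2}$)
$939 - t{\left(-29 \right)} = 939 - \frac{3}{2} = \frac{1875}{2}$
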